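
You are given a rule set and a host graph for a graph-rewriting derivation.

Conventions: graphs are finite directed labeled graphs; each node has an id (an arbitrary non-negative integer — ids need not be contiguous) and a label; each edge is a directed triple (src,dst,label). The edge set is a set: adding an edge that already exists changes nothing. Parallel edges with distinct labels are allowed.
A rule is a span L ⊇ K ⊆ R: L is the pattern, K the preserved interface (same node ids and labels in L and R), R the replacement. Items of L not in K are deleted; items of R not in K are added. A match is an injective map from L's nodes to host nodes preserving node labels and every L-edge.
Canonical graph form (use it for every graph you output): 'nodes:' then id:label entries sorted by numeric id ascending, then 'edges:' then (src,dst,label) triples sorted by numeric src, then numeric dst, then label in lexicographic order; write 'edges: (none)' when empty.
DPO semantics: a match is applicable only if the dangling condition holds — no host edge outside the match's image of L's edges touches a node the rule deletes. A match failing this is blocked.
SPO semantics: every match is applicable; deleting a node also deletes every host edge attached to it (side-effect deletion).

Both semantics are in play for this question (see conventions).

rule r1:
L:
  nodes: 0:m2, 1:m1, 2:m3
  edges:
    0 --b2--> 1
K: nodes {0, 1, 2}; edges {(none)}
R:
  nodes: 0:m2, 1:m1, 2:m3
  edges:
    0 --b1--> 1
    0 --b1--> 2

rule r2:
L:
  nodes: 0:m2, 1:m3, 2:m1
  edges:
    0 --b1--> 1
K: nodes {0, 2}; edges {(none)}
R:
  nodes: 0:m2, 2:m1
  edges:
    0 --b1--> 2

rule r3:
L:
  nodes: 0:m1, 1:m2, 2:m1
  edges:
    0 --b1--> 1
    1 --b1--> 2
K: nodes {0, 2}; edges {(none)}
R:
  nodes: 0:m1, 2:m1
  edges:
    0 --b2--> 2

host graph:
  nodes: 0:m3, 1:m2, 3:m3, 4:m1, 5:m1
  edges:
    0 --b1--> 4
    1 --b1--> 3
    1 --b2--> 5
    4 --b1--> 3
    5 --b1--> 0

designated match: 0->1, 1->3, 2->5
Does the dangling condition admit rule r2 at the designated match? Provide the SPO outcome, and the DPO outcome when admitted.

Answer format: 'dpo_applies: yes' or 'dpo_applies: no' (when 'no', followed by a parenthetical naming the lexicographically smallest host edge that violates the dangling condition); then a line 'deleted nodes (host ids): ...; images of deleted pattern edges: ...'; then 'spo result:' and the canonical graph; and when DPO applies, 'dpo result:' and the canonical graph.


dpo_applies: no
(the rule deletes node 3, which keeps host edge (4,3,b1) outside the match image — the dangling condition fails, DPO blocks; SPO proceeds and side-deletes such edges)
deleted nodes (host ids): 3; images of deleted pattern edges: (1,3,b1)
spo result:
nodes: 0:m3, 1:m2, 4:m1, 5:m1
edges: (0,4,b1); (1,5,b1); (1,5,b2); (5,0,b1)


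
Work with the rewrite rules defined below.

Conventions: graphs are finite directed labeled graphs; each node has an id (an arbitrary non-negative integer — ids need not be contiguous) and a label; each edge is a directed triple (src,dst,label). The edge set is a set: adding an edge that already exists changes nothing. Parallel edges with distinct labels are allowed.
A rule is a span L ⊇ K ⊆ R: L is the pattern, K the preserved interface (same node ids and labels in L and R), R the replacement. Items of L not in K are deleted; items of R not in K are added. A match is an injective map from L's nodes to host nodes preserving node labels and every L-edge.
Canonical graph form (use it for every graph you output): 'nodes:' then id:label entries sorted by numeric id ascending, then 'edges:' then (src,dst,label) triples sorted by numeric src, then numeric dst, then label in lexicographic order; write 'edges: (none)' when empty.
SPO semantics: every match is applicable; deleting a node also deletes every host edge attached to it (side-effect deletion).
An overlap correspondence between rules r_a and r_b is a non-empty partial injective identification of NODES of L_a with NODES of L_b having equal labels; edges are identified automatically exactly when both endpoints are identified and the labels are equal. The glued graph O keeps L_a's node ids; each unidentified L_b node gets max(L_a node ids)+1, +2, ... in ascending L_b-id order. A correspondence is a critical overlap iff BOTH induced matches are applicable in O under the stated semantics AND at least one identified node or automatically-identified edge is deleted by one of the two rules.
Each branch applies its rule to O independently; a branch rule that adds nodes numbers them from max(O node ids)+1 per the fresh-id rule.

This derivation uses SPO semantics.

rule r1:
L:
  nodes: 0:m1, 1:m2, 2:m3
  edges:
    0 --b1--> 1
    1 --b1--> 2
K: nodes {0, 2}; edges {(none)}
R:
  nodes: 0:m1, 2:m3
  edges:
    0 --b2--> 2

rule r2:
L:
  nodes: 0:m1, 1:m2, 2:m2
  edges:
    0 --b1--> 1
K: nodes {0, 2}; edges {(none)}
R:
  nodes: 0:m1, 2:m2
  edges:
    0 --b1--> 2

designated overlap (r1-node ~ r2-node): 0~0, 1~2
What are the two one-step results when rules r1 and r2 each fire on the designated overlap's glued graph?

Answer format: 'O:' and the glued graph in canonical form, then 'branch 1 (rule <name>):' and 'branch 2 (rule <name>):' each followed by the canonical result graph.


O:
nodes: 0:m1, 1:m2, 2:m3, 3:m2
edges: (0,1,b1); (0,3,b1); (1,2,b1)
branch 1 (rule r1):
nodes: 0:m1, 2:m3, 3:m2
edges: (0,2,b2); (0,3,b1)
branch 2 (rule r2):
nodes: 0:m1, 1:m2, 2:m3
edges: (0,1,b1); (1,2,b1)


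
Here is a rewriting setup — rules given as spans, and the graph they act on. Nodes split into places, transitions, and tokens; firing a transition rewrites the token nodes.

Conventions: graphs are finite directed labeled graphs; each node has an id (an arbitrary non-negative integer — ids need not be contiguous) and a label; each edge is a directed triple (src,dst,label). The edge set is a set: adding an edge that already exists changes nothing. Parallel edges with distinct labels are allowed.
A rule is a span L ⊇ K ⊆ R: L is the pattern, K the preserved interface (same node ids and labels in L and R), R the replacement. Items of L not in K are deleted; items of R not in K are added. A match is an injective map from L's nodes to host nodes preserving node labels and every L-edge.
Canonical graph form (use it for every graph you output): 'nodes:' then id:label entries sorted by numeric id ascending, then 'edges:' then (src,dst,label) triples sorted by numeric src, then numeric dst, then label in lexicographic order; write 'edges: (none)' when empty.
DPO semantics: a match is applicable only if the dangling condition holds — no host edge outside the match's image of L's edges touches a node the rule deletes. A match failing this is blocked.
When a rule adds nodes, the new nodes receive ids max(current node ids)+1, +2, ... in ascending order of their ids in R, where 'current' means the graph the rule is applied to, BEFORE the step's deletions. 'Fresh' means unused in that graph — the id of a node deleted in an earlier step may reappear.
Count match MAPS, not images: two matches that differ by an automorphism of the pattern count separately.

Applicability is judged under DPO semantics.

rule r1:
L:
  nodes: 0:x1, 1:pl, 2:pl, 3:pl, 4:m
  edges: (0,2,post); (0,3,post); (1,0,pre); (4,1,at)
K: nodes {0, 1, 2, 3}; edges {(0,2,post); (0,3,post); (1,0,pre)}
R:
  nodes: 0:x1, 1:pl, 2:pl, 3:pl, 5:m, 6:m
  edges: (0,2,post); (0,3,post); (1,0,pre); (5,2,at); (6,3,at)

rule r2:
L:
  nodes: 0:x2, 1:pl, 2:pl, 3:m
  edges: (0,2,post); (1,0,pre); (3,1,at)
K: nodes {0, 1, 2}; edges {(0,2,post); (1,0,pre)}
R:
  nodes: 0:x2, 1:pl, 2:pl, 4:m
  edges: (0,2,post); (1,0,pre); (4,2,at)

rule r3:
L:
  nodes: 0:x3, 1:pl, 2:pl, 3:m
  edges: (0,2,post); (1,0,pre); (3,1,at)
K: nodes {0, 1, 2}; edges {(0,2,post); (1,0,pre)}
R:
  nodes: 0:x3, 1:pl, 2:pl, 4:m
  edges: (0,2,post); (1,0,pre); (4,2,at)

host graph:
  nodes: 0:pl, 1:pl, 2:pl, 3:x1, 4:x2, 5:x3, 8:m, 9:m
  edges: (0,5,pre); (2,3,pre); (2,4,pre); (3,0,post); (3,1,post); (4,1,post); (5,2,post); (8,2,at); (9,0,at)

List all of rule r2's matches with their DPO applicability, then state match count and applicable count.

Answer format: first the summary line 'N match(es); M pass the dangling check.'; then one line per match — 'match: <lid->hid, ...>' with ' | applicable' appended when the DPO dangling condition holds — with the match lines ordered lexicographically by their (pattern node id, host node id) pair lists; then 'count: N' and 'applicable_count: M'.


1 match(es); 1 pass the dangling check.
match: 0->4, 1->2, 2->1, 3->8 | applicable
count: 1
applicable_count: 1


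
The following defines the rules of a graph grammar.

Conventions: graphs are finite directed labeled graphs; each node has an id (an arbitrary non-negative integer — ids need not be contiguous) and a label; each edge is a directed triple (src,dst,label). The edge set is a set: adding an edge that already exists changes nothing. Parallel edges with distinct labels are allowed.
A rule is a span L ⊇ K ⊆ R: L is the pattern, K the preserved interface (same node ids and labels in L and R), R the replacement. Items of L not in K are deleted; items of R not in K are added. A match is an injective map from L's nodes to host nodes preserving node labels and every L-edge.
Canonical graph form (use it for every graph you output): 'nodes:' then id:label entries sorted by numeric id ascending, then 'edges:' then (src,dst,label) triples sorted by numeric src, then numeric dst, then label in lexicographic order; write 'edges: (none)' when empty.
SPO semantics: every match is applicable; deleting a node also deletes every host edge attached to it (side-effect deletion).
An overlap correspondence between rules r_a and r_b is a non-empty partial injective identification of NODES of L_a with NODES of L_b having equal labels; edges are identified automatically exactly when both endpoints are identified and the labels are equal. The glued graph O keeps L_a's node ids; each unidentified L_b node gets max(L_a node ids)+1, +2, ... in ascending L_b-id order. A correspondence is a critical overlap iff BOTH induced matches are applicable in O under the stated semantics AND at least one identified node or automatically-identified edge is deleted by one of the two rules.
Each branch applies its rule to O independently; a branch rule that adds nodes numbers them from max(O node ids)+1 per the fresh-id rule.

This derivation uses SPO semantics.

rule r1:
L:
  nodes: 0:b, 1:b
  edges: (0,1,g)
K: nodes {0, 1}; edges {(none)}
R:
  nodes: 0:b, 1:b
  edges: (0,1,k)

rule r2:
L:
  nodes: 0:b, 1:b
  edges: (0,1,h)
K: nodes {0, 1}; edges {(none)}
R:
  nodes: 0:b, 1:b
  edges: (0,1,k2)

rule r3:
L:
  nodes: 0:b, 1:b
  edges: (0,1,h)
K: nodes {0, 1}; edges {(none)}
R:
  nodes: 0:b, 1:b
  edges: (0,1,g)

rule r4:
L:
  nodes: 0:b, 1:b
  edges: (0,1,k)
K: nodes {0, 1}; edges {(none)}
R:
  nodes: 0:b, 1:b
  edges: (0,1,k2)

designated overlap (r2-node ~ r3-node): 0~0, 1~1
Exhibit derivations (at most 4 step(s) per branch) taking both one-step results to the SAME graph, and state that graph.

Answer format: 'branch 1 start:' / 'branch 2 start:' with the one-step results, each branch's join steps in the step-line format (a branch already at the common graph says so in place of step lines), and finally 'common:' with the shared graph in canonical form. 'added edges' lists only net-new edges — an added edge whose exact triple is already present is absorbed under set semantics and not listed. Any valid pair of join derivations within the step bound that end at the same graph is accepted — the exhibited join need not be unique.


branch 1 start:
nodes: 0:b, 1:b
edges: (0,1,k2)
branch 2 start:
nodes: 0:b, 1:b
edges: (0,1,g)
branch 1: already at the common graph (0 steps)
branch 2 step 1: rule r1; match: 0->0, 1->1; deleted nodes (none); deleted edges (0,1,g); added nodes (none); added edges (0,1,k); result: nodes: 0:b, 1:b edges: (0,1,k)
branch 2 step 2: rule r4; match: 0->0, 1->1; deleted nodes (none); deleted edges (0,1,k); added nodes (none); added edges (0,1,k2); result: nodes: 0:b, 1:b edges: (0,1,k2)
common:
nodes: 0:b, 1:b
edges: (0,1,k2)


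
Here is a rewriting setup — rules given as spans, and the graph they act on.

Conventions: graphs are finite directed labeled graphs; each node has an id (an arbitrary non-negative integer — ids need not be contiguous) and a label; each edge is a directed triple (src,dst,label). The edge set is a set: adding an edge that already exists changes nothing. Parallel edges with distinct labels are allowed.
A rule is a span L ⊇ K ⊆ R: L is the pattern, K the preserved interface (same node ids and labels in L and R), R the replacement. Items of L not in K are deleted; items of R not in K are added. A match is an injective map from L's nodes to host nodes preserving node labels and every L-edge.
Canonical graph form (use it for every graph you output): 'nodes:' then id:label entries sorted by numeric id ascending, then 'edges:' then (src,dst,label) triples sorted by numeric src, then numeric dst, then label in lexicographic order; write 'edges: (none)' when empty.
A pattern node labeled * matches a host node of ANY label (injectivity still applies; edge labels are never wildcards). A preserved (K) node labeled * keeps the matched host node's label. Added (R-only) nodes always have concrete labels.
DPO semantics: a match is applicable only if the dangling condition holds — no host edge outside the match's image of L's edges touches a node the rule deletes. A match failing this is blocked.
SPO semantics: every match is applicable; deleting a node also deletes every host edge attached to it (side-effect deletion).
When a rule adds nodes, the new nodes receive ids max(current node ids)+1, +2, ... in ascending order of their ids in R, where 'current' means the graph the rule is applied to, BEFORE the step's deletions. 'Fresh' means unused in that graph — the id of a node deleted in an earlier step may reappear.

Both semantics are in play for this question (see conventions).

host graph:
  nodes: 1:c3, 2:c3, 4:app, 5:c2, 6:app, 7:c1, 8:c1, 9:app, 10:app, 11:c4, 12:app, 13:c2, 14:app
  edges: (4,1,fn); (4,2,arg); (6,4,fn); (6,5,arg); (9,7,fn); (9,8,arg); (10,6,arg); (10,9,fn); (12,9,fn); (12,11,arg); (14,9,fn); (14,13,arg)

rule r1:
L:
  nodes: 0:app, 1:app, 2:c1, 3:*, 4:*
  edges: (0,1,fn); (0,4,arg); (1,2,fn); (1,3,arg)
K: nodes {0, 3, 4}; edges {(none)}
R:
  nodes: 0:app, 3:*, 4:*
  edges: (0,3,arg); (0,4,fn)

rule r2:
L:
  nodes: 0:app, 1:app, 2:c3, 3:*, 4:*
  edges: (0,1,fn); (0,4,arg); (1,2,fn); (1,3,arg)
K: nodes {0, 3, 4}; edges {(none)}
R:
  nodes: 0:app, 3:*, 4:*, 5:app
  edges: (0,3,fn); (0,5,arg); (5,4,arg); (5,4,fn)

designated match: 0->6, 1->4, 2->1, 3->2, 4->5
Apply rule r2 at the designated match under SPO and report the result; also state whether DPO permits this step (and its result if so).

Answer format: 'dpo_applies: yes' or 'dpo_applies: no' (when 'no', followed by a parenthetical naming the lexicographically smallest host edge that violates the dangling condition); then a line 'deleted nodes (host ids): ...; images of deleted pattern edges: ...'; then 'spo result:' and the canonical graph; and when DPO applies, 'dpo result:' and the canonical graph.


dpo_applies: yes
deleted nodes (host ids): 1, 4; images of deleted pattern edges: (4,1,fn); (4,2,arg); (6,4,fn); (6,5,arg)
spo result:
nodes: 2:c3, 5:c2, 6:app, 7:c1, 8:c1, 9:app, 10:app, 11:c4, 12:app, 13:c2, 14:app, 15:app
edges: (6,2,fn); (6,15,arg); (9,7,fn); (9,8,arg); (10,6,arg); (10,9,fn); (12,9,fn); (12,11,arg); (14,9,fn); (14,13,arg); (15,5,arg); (15,5,fn)
dpo result:
nodes: 2:c3, 5:c2, 6:app, 7:c1, 8:c1, 9:app, 10:app, 11:c4, 12:app, 13:c2, 14:app, 15:app
edges: (6,2,fn); (6,15,arg); (9,7,fn); (9,8,arg); (10,6,arg); (10,9,fn); (12,9,fn); (12,11,arg); (14,9,fn); (14,13,arg); (15,5,arg); (15,5,fn)


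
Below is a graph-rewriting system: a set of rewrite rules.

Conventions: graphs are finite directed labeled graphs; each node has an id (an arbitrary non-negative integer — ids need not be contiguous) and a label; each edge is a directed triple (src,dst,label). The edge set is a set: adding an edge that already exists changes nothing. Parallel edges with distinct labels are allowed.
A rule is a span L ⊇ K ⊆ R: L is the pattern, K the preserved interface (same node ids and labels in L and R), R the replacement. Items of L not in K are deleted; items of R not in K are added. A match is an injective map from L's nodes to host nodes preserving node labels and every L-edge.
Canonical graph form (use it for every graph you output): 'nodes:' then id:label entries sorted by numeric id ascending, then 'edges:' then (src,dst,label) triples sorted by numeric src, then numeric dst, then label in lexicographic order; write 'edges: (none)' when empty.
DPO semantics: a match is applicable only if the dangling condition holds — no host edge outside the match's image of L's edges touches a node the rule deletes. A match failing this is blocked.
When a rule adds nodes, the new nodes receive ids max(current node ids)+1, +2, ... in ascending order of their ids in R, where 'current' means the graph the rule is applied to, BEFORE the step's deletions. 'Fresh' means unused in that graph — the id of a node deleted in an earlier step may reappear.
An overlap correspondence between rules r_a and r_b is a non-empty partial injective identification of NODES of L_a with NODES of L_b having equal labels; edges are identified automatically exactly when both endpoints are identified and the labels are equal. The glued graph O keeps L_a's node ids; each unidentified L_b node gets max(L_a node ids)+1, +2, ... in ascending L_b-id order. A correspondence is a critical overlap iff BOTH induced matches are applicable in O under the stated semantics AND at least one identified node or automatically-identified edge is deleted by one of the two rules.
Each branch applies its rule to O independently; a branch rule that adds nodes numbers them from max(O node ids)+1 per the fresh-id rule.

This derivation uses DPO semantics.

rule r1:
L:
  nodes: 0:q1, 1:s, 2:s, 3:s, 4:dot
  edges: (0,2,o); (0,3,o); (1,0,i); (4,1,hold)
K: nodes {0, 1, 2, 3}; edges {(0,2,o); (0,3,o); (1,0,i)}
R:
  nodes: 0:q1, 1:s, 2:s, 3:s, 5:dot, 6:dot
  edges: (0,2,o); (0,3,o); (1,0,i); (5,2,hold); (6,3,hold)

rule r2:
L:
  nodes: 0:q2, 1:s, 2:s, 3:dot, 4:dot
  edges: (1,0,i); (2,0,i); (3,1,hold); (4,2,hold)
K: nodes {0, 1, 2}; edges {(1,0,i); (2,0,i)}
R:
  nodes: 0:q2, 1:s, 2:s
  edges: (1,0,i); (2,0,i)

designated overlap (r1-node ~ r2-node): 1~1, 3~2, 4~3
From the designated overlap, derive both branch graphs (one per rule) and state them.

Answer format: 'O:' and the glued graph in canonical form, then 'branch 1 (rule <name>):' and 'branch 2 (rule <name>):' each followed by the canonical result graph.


O:
nodes: 0:q1, 1:s, 2:s, 3:s, 4:dot, 5:q2, 6:dot
edges: (0,2,o); (0,3,o); (1,0,i); (1,5,i); (3,5,i); (4,1,hold); (6,3,hold)
branch 1 (rule r1):
nodes: 0:q1, 1:s, 2:s, 3:s, 5:q2, 6:dot, 7:dot, 8:dot
edges: (0,2,o); (0,3,o); (1,0,i); (1,5,i); (3,5,i); (6,3,hold); (7,2,hold); (8,3,hold)
branch 2 (rule r2):
nodes: 0:q1, 1:s, 2:s, 3:s, 5:q2
edges: (0,2,o); (0,3,o); (1,0,i); (1,5,i); (3,5,i)


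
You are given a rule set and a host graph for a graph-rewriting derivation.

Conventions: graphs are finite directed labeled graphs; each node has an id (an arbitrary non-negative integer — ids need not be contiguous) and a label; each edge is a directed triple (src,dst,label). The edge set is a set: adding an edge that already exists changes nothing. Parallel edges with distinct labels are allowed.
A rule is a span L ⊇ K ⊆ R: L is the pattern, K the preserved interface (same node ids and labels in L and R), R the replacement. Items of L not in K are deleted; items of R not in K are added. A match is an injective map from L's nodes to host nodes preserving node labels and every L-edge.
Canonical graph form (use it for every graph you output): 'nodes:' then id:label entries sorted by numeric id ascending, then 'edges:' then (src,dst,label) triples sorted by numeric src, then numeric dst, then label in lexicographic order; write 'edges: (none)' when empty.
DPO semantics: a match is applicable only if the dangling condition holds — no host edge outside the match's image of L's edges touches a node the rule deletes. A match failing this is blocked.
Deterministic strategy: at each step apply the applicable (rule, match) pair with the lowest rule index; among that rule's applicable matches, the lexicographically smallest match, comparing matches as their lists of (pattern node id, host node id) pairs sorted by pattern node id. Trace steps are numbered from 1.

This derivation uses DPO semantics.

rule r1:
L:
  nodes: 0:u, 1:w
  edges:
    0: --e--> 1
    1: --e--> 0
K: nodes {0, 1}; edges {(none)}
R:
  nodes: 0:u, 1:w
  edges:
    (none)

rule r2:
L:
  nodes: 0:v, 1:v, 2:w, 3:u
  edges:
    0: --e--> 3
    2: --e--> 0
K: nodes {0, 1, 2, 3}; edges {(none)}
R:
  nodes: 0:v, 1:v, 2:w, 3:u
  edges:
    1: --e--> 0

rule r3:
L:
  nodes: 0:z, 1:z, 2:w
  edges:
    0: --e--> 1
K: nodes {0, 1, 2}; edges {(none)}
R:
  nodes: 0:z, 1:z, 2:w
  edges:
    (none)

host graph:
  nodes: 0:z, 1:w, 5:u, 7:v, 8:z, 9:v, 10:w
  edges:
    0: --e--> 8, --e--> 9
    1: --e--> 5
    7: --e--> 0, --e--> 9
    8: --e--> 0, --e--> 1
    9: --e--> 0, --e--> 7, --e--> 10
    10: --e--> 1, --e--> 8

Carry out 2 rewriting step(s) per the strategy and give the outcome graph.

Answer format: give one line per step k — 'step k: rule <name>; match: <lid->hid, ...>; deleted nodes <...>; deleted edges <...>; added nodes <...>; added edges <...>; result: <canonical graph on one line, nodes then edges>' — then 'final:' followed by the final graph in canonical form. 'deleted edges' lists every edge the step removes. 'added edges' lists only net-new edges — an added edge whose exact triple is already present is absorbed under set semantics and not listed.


step 1: rule r3; match: 0->0, 1->8, 2->1; deleted nodes (none); deleted edges (0,8,e); added nodes (none); added edges (none); result: nodes: 0:z, 1:w, 5:u, 7:v, 8:z, 9:v, 10:w edges: (0,9,e); (1,5,e); (7,0,e); (7,9,e); (8,0,e); (8,1,e); (9,0,e); (9,7,e); (9,10,e); (10,1,e); (10,8,e)
step 2: rule r3; match: 0->8, 1->0, 2->1; deleted nodes (none); deleted edges (8,0,e); added nodes (none); added edges (none); result: nodes: 0:z, 1:w, 5:u, 7:v, 8:z, 9:v, 10:w edges: (0,9,e); (1,5,e); (7,0,e); (7,9,e); (8,1,e); (9,0,e); (9,7,e); (9,10,e); (10,1,e); (10,8,e)
final:
nodes: 0:z, 1:w, 5:u, 7:v, 8:z, 9:v, 10:w
edges: (0,9,e); (1,5,e); (7,0,e); (7,9,e); (8,1,e); (9,0,e); (9,7,e); (9,10,e); (10,1,e); (10,8,e)


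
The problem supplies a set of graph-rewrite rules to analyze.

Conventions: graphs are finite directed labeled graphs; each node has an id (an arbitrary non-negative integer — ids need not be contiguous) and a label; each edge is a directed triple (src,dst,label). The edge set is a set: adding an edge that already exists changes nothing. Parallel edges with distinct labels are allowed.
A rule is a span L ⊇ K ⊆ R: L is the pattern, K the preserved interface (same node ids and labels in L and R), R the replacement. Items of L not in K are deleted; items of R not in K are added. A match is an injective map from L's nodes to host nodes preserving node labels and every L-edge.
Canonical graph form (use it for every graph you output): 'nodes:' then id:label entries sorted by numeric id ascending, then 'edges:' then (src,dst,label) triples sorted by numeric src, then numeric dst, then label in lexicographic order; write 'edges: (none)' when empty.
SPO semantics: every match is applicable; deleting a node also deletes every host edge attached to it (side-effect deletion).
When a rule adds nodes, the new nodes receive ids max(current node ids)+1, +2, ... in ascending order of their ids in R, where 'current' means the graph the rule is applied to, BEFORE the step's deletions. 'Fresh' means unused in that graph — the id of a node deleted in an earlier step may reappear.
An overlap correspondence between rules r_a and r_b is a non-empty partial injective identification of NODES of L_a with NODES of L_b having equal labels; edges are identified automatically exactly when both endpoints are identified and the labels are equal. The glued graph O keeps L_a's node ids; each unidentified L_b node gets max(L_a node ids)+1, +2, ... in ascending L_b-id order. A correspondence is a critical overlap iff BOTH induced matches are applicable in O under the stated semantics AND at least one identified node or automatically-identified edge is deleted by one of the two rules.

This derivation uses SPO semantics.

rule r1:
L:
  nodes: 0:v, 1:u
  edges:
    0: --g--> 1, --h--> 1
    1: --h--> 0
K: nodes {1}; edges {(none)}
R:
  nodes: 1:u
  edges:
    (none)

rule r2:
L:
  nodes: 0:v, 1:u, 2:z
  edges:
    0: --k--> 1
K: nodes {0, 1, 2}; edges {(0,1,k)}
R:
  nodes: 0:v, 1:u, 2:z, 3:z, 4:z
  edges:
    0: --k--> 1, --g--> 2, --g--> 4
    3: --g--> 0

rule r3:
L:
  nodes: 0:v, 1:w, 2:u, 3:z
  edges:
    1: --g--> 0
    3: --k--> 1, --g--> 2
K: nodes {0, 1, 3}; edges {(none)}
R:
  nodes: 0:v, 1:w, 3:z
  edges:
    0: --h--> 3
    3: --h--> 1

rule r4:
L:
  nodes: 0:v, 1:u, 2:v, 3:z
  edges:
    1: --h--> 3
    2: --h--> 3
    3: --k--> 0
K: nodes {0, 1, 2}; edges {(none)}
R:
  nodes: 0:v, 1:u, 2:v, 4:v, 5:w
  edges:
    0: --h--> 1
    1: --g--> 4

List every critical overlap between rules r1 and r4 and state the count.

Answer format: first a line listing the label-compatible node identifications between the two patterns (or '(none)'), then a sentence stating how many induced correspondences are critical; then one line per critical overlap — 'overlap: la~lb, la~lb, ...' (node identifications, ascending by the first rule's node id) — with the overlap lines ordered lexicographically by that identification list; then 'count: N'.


label-compatible node identifications between L(r1) and L(r4): 0~0, 0~2, 1~1
4 of the induced correspondences are critical overlaps of r1 and r4.
overlap: 0~0
overlap: 0~0, 1~1
overlap: 0~2
overlap: 0~2, 1~1
count: 4


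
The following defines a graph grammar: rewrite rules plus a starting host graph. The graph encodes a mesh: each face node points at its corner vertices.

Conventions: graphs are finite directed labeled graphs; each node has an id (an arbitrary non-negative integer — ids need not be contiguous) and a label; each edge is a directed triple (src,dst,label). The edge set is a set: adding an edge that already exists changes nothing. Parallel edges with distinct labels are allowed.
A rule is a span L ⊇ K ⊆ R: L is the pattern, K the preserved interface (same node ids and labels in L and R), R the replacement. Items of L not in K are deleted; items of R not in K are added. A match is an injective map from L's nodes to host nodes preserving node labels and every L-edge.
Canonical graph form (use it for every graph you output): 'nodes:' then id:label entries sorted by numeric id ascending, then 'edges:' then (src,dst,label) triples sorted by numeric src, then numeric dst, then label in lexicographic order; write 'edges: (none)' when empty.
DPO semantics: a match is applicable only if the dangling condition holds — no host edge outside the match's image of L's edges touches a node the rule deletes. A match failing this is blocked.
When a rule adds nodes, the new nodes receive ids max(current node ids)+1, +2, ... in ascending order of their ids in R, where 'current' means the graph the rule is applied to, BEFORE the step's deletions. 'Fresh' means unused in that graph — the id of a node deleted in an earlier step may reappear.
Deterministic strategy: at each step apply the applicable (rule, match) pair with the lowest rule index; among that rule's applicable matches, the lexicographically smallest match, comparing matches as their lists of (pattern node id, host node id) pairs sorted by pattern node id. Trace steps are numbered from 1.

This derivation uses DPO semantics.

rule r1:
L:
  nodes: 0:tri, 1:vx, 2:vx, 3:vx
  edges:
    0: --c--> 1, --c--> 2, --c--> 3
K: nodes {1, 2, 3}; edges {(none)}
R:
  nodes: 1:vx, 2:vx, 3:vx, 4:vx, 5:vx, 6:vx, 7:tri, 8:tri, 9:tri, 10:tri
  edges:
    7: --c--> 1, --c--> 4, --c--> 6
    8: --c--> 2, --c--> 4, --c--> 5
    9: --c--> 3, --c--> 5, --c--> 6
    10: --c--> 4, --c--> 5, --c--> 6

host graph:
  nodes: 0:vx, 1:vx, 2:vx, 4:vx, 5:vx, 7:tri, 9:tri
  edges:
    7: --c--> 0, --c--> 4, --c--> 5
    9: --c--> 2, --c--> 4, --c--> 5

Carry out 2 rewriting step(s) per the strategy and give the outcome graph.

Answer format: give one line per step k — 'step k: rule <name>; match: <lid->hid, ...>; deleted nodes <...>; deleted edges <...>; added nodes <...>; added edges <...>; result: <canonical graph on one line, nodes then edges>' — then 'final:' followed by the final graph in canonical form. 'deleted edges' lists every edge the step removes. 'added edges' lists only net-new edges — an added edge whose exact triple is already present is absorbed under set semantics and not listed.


step 1: rule r1; match: 0->7, 1->0, 2->4, 3->5; deleted nodes 7; deleted edges (7,0,c); (7,4,c); (7,5,c); added nodes 10, 11, 12, 13, 14, 15, 16; added edges (13,0,c); (13,10,c); (13,12,c); (14,4,c); (14,10,c); (14,11,c); (15,5,c); (15,11,c); (15,12,c); (16,10,c); (16,11,c); (16,12,c); result: nodes: 0:vx, 1:vx, 2:vx, 4:vx, 5:vx, 9:tri, 10:vx, 11:vx, 12:vx, 13:tri, 14:tri, 15:tri, 16:tri edges: (9,2,c); (9,4,c); (9,5,c); (13,0,c); (13,10,c); (13,12,c); (14,4,c); (14,10,c); (14,11,c); (15,5,c); (15,11,c); (15,12,c); (16,10,c); (16,11,c); (16,12,c)
step 2: rule r1; match: 0->9, 1->2, 2->4, 3->5; deleted nodes 9; deleted edges (9,2,c); (9,4,c); (9,5,c); added nodes 17, 18, 19, 20, 21, 22, 23; added edges (20,2,c); (20,17,c); (20,19,c); (21,4,c); (21,17,c); (21,18,c); (22,5,c); (22,18,c); (22,19,c); (23,17,c); (23,18,c); (23,19,c); result: nodes: 0:vx, 1:vx, 2:vx, 4:vx, 5:vx, 10:vx, 11:vx, 12:vx, 13:tri, 14:tri, 15:tri, 16:tri, 17:vx, 18:vx, 19:vx, 20:tri, 21:tri, 22:tri, 23:tri edges: (13,0,c); (13,10,c); (13,12,c); (14,4,c); (14,10,c); (14,11,c); (15,5,c); (15,11,c); (15,12,c); (16,10,c); (16,11,c); (16,12,c); (20,2,c); (20,17,c); (20,19,c); (21,4,c); (21,17,c); (21,18,c); (22,5,c); (22,18,c); (22,19,c); (23,17,c); (23,18,c); (23,19,c)
final:
nodes: 0:vx, 1:vx, 2:vx, 4:vx, 5:vx, 10:vx, 11:vx, 12:vx, 13:tri, 14:tri, 15:tri, 16:tri, 17:vx, 18:vx, 19:vx, 20:tri, 21:tri, 22:tri, 23:tri
edges: (13,0,c); (13,10,c); (13,12,c); (14,4,c); (14,10,c); (14,11,c); (15,5,c); (15,11,c); (15,12,c); (16,10,c); (16,11,c); (16,12,c); (20,2,c); (20,17,c); (20,19,c); (21,4,c); (21,17,c); (21,18,c); (22,5,c); (22,18,c); (22,19,c); (23,17,c); (23,18,c); (23,19,c)


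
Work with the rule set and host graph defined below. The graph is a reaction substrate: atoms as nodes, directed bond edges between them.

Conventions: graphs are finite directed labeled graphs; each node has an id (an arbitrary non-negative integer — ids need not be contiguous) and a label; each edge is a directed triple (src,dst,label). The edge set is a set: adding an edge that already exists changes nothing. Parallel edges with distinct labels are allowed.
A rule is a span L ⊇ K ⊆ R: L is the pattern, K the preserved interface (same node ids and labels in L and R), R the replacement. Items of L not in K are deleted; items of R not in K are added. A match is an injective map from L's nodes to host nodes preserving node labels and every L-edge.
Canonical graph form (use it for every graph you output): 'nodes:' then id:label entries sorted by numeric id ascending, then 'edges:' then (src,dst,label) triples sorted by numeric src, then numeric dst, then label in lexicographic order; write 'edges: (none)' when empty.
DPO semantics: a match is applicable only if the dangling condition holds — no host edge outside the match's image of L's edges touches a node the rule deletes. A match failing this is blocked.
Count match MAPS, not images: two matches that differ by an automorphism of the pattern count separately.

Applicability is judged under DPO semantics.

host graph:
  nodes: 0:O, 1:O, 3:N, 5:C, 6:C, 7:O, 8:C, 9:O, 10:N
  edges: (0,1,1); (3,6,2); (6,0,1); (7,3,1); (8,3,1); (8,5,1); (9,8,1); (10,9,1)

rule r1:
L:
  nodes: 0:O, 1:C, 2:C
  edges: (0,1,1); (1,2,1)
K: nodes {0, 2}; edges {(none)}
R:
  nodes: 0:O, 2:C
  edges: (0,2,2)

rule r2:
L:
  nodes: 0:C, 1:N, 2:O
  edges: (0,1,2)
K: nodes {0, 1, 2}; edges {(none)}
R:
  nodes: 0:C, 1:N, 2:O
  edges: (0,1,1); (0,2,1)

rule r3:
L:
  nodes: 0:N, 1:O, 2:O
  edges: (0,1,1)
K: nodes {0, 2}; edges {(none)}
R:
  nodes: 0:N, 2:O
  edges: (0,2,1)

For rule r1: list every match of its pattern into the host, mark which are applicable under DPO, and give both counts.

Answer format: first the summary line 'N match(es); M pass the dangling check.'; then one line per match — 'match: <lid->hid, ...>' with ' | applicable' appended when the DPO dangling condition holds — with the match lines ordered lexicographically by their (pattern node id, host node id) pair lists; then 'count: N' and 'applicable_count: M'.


1 match(es); 0 pass the dangling check.
match: 0->9, 1->8, 2->5
count: 1
applicable_count: 0


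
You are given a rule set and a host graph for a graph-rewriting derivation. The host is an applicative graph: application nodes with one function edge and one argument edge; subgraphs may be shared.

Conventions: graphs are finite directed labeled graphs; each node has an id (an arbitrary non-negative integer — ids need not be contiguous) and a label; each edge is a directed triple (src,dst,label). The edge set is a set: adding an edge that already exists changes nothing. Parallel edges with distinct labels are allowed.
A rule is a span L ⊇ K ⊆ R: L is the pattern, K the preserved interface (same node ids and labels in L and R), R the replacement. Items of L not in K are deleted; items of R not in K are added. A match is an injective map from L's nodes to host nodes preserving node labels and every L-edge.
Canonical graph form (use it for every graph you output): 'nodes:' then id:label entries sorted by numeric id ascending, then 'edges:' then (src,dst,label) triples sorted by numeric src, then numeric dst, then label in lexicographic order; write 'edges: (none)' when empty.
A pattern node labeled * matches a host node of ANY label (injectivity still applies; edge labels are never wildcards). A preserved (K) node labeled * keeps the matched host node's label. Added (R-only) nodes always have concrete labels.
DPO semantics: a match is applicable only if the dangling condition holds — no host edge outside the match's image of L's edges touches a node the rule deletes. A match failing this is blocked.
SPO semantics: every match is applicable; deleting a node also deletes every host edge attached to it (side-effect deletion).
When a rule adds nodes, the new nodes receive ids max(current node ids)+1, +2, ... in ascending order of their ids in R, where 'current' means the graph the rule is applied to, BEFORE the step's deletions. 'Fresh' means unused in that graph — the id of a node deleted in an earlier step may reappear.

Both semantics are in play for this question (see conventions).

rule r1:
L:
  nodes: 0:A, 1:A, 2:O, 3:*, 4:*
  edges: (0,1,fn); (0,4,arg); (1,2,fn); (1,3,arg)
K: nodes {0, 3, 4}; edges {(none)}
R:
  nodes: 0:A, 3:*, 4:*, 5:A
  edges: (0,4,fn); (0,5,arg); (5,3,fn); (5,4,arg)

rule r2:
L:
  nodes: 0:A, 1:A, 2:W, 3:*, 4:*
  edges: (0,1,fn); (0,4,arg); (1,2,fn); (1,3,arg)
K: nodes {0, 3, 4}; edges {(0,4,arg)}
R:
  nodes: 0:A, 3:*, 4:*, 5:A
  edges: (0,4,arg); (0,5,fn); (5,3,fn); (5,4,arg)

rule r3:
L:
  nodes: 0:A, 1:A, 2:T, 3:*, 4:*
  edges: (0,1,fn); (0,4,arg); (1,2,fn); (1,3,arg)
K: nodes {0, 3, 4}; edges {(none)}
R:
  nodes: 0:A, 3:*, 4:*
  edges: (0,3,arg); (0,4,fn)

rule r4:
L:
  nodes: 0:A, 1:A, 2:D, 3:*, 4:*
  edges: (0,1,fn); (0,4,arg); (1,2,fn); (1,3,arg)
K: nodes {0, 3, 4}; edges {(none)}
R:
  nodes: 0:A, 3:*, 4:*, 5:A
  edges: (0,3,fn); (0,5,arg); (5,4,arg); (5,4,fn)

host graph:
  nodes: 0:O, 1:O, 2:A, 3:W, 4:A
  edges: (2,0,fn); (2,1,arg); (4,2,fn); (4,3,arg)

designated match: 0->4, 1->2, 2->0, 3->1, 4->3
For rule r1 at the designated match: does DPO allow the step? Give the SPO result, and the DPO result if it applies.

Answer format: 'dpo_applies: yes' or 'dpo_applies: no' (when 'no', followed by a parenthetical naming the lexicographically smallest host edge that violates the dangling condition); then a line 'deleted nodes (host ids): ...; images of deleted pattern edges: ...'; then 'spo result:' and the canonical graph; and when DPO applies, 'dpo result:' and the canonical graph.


dpo_applies: yes
deleted nodes (host ids): 0, 2; images of deleted pattern edges: (2,0,fn); (2,1,arg); (4,2,fn); (4,3,arg)
spo result:
nodes: 1:O, 3:W, 4:A, 5:A
edges: (4,3,fn); (4,5,arg); (5,1,fn); (5,3,arg)
dpo result:
nodes: 1:O, 3:W, 4:A, 5:A
edges: (4,3,fn); (4,5,arg); (5,1,fn); (5,3,arg)


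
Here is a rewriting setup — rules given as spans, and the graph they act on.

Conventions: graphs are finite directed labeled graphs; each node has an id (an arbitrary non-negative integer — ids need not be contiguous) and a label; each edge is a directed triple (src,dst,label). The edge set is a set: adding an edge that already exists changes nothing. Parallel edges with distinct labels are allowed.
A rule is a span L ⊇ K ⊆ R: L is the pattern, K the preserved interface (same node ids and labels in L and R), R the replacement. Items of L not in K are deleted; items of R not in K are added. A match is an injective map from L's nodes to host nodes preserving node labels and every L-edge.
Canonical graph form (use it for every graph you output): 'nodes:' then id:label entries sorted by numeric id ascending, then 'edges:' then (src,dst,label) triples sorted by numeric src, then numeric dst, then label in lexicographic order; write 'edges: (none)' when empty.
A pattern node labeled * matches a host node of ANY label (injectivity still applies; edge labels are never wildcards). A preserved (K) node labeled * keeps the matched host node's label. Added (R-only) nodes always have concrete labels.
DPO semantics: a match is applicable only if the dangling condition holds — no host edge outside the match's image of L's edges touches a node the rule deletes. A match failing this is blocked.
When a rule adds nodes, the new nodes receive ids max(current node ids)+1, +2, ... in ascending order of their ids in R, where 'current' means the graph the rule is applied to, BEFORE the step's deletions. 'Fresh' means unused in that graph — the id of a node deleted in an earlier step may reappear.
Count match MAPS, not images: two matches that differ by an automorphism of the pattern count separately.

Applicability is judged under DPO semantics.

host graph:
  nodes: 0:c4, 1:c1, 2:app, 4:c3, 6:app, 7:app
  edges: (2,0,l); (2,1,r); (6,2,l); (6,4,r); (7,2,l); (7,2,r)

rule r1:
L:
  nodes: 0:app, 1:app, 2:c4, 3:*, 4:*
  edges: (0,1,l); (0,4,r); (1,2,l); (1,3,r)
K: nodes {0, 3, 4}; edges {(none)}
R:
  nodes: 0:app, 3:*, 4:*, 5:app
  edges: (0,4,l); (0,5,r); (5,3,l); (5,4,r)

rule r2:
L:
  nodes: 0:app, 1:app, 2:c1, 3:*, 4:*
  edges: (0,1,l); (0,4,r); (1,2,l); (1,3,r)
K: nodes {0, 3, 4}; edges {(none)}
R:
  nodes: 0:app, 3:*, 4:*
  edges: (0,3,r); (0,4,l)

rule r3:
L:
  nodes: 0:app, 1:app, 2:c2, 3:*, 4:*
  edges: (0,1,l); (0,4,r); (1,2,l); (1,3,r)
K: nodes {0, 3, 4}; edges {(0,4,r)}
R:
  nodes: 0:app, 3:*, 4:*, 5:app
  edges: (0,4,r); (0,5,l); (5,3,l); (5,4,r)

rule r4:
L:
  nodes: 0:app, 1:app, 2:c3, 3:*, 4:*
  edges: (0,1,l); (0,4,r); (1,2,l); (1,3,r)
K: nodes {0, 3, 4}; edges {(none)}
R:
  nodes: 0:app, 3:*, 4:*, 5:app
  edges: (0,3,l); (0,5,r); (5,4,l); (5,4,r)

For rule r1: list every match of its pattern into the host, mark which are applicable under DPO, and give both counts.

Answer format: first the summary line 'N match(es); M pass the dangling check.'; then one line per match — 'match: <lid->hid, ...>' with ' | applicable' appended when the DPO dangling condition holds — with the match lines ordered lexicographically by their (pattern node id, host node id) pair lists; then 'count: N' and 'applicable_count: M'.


1 match(es); 0 pass the dangling check.
match: 0->6, 1->2, 2->0, 3->1, 4->4
count: 1
applicable_count: 0


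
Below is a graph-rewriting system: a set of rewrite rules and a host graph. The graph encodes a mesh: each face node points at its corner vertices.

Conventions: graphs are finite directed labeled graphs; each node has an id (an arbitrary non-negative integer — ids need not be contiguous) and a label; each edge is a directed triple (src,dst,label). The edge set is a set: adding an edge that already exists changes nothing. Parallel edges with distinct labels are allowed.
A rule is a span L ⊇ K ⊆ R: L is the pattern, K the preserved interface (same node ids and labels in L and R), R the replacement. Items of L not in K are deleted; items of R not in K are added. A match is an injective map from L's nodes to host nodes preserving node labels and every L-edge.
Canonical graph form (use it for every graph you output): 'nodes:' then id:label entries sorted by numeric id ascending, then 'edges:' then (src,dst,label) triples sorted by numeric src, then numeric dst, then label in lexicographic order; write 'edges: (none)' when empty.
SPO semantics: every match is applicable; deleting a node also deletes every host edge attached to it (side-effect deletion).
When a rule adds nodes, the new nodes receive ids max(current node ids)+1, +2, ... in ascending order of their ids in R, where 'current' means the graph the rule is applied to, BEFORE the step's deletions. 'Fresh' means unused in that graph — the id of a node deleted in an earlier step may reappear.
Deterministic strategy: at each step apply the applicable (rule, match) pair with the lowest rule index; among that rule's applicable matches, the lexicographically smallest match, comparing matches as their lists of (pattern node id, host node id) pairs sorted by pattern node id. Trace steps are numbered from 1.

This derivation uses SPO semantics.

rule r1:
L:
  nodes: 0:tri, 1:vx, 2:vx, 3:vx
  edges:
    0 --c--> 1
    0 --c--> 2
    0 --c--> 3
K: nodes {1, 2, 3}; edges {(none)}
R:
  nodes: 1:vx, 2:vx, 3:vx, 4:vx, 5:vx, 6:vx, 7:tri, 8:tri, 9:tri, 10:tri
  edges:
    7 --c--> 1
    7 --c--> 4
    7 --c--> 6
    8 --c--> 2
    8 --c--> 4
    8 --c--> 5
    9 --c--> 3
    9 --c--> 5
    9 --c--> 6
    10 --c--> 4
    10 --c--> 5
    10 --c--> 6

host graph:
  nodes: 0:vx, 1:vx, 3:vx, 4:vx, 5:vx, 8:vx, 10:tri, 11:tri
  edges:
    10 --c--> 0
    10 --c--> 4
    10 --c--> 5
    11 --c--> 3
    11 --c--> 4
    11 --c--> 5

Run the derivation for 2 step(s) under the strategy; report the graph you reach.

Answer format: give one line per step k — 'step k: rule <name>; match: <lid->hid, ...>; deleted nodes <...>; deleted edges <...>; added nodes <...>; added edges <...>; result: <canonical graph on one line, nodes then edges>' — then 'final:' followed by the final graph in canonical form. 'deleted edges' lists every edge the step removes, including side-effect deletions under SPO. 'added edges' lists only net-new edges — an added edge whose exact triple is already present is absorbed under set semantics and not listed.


step 1: rule r1; match: 0->10, 1->0, 2->4, 3->5; deleted nodes 10; deleted edges (10,0,c); (10,4,c); (10,5,c); added nodes 12, 13, 14, 15, 16, 17, 18; added edges (15,0,c); (15,12,c); (15,14,c); (16,4,c); (16,12,c); (16,13,c); (17,5,c); (17,13,c); (17,14,c); (18,12,c); (18,13,c); (18,14,c); result: nodes: 0:vx, 1:vx, 3:vx, 4:vx, 5:vx, 8:vx, 11:tri, 12:vx, 13:vx, 14:vx, 15:tri, 16:tri, 17:tri, 18:tri edges: (11,3,c); (11,4,c); (11,5,c); (15,0,c); (15,12,c); (15,14,c); (16,4,c); (16,12,c); (16,13,c); (17,5,c); (17,13,c); (17,14,c); (18,12,c); (18,13,c); (18,14,c)
step 2: rule r1; match: 0->11, 1->3, 2->4, 3->5; deleted nodes 11; deleted edges (11,3,c); (11,4,c); (11,5,c); added nodes 19, 20, 21, 22, 23, 24, 25; added edges (22,3,c); (22,19,c); (22,21,c); (23,4,c); (23,19,c); (23,20,c); (24,5,c); (24,20,c); (24,21,c); (25,19,c); (25,20,c); (25,21,c); result: nodes: 0:vx, 1:vx, 3:vx, 4:vx, 5:vx, 8:vx, 12:vx, 13:vx, 14:vx, 15:tri, 16:tri, 17:tri, 18:tri, 19:vx, 20:vx, 21:vx, 22:tri, 23:tri, 24:tri, 25:tri edges: (15,0,c); (15,12,c); (15,14,c); (16,4,c); (16,12,c); (16,13,c); (17,5,c); (17,13,c); (17,14,c); (18,12,c); (18,13,c); (18,14,c); (22,3,c); (22,19,c); (22,21,c); (23,4,c); (23,19,c); (23,20,c); (24,5,c); (24,20,c); (24,21,c); (25,19,c); (25,20,c); (25,21,c)
final:
nodes: 0:vx, 1:vx, 3:vx, 4:vx, 5:vx, 8:vx, 12:vx, 13:vx, 14:vx, 15:tri, 16:tri, 17:tri, 18:tri, 19:vx, 20:vx, 21:vx, 22:tri, 23:tri, 24:tri, 25:tri
edges: (15,0,c); (15,12,c); (15,14,c); (16,4,c); (16,12,c); (16,13,c); (17,5,c); (17,13,c); (17,14,c); (18,12,c); (18,13,c); (18,14,c); (22,3,c); (22,19,c); (22,21,c); (23,4,c); (23,19,c); (23,20,c); (24,5,c); (24,20,c); (24,21,c); (25,19,c); (25,20,c); (25,21,c)
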